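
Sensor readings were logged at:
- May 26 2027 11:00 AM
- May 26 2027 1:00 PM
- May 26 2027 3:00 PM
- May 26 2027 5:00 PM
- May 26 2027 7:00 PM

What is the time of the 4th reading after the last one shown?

May 27 2027 3:00 AM

Gaps: 2, 2, 2, 2 hours — each event is 2 hours after the previous one.
May 26 2027 7:00 PM + 2 h = May 26 2027 9:00 PM.
May 26 2027 9:00 PM + 2 h = May 26 2027 11:00 PM.
May 26 2027 11:00 PM + 2 h = May 27 2027 1:00 AM.
May 27 2027 1:00 AM + 2 h = May 27 2027 3:00 AM.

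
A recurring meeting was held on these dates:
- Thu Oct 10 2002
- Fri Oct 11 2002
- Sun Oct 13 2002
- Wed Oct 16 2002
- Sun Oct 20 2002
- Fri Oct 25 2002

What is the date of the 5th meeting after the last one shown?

Gaps: 1, 2, 3, 4, 5 days — each gap is 1 larger than the previous one.
Next gap: 6 days. Fri Oct 25 2002 + 6 days = Thu Oct 31 2002.
Next gap: 7 days. Thu Oct 31 2002 + 7 days = Thu Nov 7 2002.
Next gap: 8 days. Thu Nov 7 2002 + 8 days = Fri Nov 15 2002.
Next gap: 9 days. Fri Nov 15 2002 + 9 days = Sun Nov 24 2002.
Next gap: 10 days. Sun Nov 24 2002 + 10 days = Wed Dec 4 2002.

Wed Dec 4 2002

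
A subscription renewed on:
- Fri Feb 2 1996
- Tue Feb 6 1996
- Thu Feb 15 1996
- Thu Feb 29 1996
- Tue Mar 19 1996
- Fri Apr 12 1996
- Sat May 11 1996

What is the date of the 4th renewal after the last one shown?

Intervals are 4, 9, 14, 19, 24, 29 days — an arithmetic progression with common difference 5.
Next gap: 34 days. Sat May 11 1996 + 34 days = Fri Jun 14 1996.
Next gap: 39 days. Fri Jun 14 1996 + 39 days = Tue Jul 23 1996.
Next gap: 44 days. Tue Jul 23 1996 + 44 days = Thu Sep 5 1996.
Next gap: 49 days. Thu Sep 5 1996 + 49 days = Thu Oct 24 1996.

Thu Oct 24 1996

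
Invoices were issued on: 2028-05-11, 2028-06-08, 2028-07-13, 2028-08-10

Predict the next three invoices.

All dates are Thursdays, 28, 35, 28 days apart.
Specifically, the 2nd Thursday of each month.
September 2028 — 2nd Thursday is 2028-09-14.
2nd Thursday of October 2028: 2028-10-12.
2nd Thursday of November 2028: 2028-11-09.

2028-09-14, 2028-10-12, 2028-11-09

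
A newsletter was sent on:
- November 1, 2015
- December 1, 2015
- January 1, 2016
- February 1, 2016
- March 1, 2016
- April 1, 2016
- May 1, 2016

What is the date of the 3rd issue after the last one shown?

August 1, 2016

Gaps: 30, 31, 31, 29, 31, 30 days — not constant. Every event is on the 1st of the month.
Pattern: the 1st of each month.
June 2016: June 1, 2016.
July 2016: July 1, 2016.
August 2016: August 1, 2016.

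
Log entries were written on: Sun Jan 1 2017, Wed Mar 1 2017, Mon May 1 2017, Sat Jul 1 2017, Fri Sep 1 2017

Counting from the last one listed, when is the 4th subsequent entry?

Tue May 1 2018

Gaps: 59, 61, 61, 62 days — not constant. Every event is on the 1st of the month.
Pattern: the 1st of every 2 months.
Next: November 2017 → Wed Nov 1 2017.
January 2018: Mon Jan 1 2018.
March 2018: Thu Mar 1 2018.
May 2018: Tue May 1 2018.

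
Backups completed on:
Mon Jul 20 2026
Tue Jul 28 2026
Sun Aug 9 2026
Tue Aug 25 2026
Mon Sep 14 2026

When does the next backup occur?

Thu Oct 8 2026

The spacing grows by 4 each time: 8, 12, 16, 20 days.
Next gap: 24 days. Mon Sep 14 2026 + 24 days = Thu Oct 8 2026.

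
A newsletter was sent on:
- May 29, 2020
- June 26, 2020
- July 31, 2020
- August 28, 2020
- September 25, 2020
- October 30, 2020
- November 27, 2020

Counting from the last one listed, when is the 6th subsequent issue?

Every date is a Friday; gaps 28, 35, 28, 28, 35, 28 days.
Each is the last Friday of its month (at least one falls on the 29th or later, ruling out '4th Friday').
December 2020 ends with Friday December 25, 2020.
Last Friday of January 2021: January 29, 2021.
Last Friday of February 2021: February 26, 2021.
March 2021 ends with Friday March 26, 2021.
April 2021 ends with Friday April 30, 2021.
Last Friday of May 2021: May 28, 2021.

May 28, 2021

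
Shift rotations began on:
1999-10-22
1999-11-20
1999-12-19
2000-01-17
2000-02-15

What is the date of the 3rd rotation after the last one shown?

2000-05-12

Gaps between consecutive events: 29, 29, 29, 29 days — a constant 29-day interval.
2000-02-15 + 29 days = 2000-03-15.
2000-03-15 + 29 days = 2000-04-13.
2000-04-13 + 29 days = 2000-05-12.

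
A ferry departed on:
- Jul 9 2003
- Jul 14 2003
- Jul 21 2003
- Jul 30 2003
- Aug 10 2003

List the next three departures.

Gaps: 5, 7, 9, 11 days — each gap is 2 larger than the previous one.
Next gap: 13 days. Aug 10 2003 + 13 days = Aug 23 2003.
Next gap: 15 days. Aug 23 2003 + 15 days = Sep 7 2003.
Next gap: 17 days. Sep 7 2003 + 17 days = Sep 24 2003.

Aug 23 2003, Sep 7 2003, Sep 24 2003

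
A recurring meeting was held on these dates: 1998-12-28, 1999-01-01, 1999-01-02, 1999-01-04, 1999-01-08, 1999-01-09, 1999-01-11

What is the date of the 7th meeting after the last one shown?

Gaps: 4, 1, 2, 4, 1, 2 days — not constant, but cyclic with period 3.
The events fall on every Monday, Friday and Saturday.
Next Friday: 1999-01-15.
The following Saturday is 1999-01-16.
The following Monday is 1999-01-18.
The following Friday is 1999-01-22.
Next Saturday: 1999-01-23.
The following Monday is 1999-01-25.
Next Friday: 1999-01-29.

1999-01-29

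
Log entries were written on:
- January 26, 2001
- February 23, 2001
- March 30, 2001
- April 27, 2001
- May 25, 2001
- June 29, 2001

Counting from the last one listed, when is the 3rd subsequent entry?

September 28, 2001

All Fridays; the gaps (28, 35, 28, 28, 35) vary with month length.
This is the last Friday of each month.
Last Friday of July 2001: July 27, 2001.
August 2001 ends with Friday August 31, 2001.
Last Friday of September 2001: September 28, 2001.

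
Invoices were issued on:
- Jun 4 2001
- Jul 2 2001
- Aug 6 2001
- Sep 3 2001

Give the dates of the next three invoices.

All dates are Mondays, 28, 35, 28 days apart.
Specifically, the 1st Monday of each month.
1st Monday of October 2001: Oct 1 2001.
1st Monday of November 2001: Nov 5 2001.
December 2001 — 1st Monday is Dec 3 2001.

Oct 1 2001, Nov 5 2001, Dec 3 2001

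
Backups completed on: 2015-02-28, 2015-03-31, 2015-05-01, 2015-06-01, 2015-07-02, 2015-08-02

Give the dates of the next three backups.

2015-09-02, 2015-10-03, 2015-11-03

Gaps between consecutive events: 31, 31, 31, 31, 31 days — a constant 31-day interval.
2015-08-02 + 31 days = 2015-09-02.
2015-09-02 + 31 days = 2015-10-03.
2015-10-03 + 31 days = 2015-11-03.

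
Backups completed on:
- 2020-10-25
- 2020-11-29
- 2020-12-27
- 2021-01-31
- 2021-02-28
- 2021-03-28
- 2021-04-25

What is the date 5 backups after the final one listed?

2021-09-26

These are Sundays with 35, 28, 35, 28, 28, 28-day gaps.
Each is the final Sunday of its month — 2020-11-29 is past the 28th, so '4th Sunday' doesn't fit.
May 2021 ends with Sunday 2021-05-30.
Last Sunday of June 2021: 2021-06-27.
July 2021 ends with Sunday 2021-07-25.
August 2021 ends with Sunday 2021-08-29.
Last Sunday of September 2021: 2021-09-26.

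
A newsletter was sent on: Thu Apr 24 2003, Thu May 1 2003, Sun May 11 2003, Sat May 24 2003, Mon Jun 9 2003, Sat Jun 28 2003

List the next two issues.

Sun Jul 20 2003, Thu Aug 14 2003

Gaps: 7, 10, 13, 16, 19 days — each gap is 3 larger than the previous one.
Next gap: 22 days. Sat Jun 28 2003 + 22 days = Sun Jul 20 2003.
Next gap: 25 days. Sun Jul 20 2003 + 25 days = Thu Aug 14 2003.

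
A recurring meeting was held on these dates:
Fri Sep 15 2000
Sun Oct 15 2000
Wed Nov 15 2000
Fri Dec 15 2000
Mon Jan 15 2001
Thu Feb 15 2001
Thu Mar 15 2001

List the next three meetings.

The day-of-month is always 15 (30, 31, 30, 31, 31, 28 days between events).
So this recurs on the 15th of each month.
April 2001: Sun Apr 15 2001.
Next: May 2001 → Tue May 15 2001.
June 2001: Fri Jun 15 2001.

Sun Apr 15 2001, Tue May 15 2001, Fri Jun 15 2001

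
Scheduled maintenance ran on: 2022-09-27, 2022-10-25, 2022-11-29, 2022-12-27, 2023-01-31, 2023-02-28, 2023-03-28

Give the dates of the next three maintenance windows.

These are Tuesdays with 28, 35, 28, 35, 28, 28-day gaps.
Each is the final Tuesday of its month — 2022-11-29 is past the 28th, so '4th Tuesday' doesn't fit.
Last Tuesday of April 2023: 2023-04-25.
Last Tuesday of May 2023: 2023-05-30.
Last Tuesday of June 2023: 2023-06-27.

2023-04-25, 2023-05-30, 2023-06-27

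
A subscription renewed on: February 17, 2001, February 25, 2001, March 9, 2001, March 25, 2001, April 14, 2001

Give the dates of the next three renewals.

Intervals are 8, 12, 16, 20 days — an arithmetic progression with common difference 4.
Next gap: 24 days. April 14, 2001 + 24 days = May 8, 2001.
Next gap: 28 days. May 8, 2001 + 28 days = June 5, 2001.
Next gap: 32 days. June 5, 2001 + 32 days = July 7, 2001.

May 8, 2001; June 5, 2001; July 7, 2001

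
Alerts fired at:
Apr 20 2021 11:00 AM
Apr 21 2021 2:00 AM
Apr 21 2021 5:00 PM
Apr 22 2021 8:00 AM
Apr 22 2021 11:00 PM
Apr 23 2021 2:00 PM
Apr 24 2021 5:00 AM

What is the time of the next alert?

Apr 24 2021 8:00 PM

Spacing: 15, 15, 15, 15, 15, 15 h — constant 15 h.
Apr 24 2021 5:00 AM + 15 h = Apr 24 2021 8:00 PM.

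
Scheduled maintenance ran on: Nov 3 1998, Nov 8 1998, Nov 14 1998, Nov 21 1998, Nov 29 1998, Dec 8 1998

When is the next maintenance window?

The spacing grows by 1 each time: 5, 6, 7, 8, 9 days.
Next gap: 10 days. Dec 8 1998 + 10 days = Dec 18 1998.

Dec 18 1998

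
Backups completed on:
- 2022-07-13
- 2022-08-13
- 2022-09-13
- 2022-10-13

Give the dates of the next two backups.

The day-of-month is always 13 (31, 31, 30 days between events).
So this recurs on the 13th of each month.
November 2022: 2022-11-13.
December 2022: 2022-12-13.

2022-11-13, 2022-12-13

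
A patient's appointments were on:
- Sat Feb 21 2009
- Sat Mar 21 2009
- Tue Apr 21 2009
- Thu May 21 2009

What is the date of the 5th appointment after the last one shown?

Each date is the 21st; the gaps (28, 31, 30) track the month lengths.
The rule is the 21st of each month.
Next: June 2009 → Sun Jun 21 2009.
Next: July 2009 → Tue Jul 21 2009.
Next: August 2009 → Fri Aug 21 2009.
September 2009: Mon Sep 21 2009.
Next: October 2009 → Wed Oct 21 2009.

Wed Oct 21 2009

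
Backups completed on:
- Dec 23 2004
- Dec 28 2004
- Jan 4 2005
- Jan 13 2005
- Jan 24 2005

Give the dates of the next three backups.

Feb 6 2005, Feb 21 2005, Mar 10 2005

The spacing grows by 2 each time: 5, 7, 9, 11 days.
Next gap: 13 days. Jan 24 2005 + 13 days = Feb 6 2005.
Next gap: 15 days. Feb 6 2005 + 15 days = Feb 21 2005.
Next gap: 17 days. Feb 21 2005 + 17 days = Mar 10 2005.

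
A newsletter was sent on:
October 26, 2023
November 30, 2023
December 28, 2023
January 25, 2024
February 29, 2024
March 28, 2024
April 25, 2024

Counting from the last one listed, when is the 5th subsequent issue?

All Thursdays; the gaps (35, 28, 28, 35, 28, 28) vary with month length.
This is the last Thursday of each month.
Last Thursday of May 2024: May 30, 2024.
June 2024 ends with Thursday June 27, 2024.
Last Thursday of July 2024: July 25, 2024.
August 2024 ends with Thursday August 29, 2024.
September 2024 ends with Thursday September 26, 2024.

September 26, 2024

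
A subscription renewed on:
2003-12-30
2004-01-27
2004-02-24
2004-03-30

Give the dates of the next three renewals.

2004-04-27, 2004-05-25, 2004-06-29

These are Tuesdays with 28, 28, 35-day gaps.
Each is the final Tuesday of its month — 2003-12-30 is past the 28th, so '4th Tuesday' doesn't fit.
April 2004 ends with Tuesday 2004-04-27.
Last Tuesday of May 2004: 2004-05-25.
Last Tuesday of June 2004: 2004-06-29.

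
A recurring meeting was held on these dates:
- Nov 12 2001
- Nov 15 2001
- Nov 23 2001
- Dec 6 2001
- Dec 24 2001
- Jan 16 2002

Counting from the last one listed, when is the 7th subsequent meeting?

Nov 13 2002

Intervals are 3, 8, 13, 18, 23 days — an arithmetic progression with common difference 5.
Next gap: 28 days. Jan 16 2002 + 28 days = Feb 13 2002.
Next gap: 33 days. Feb 13 2002 + 33 days = Mar 18 2002.
Next gap: 38 days. Mar 18 2002 + 38 days = Apr 25 2002.
Next gap: 43 days. Apr 25 2002 + 43 days = Jun 7 2002.
Next gap: 48 days. Jun 7 2002 + 48 days = Jul 25 2002.
Next gap: 53 days. Jul 25 2002 + 53 days = Sep 16 2002.
Next gap: 58 days. Sep 16 2002 + 58 days = Nov 13 2002.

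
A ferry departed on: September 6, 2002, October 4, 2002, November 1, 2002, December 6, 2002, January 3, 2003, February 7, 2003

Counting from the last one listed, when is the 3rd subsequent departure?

All dates are Fridays, 28, 28, 35, 28, 35 days apart.
Specifically, the 1st Friday of each month.
1st Friday of March 2003: March 7, 2003.
April 2003 — 1st Friday is April 4, 2003.
May 2003 — 1st Friday is May 2, 2003.

May 2, 2003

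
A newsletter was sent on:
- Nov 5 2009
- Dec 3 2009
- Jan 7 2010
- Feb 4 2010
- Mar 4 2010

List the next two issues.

All dates are Thursdays, 28, 35, 28, 28 days apart.
Specifically, the 1st Thursday of each month.
April 2010 — 1st Thursday is Apr 1 2010.
1st Thursday of May 2010: May 6 2010.

Apr 1 2010, May 6 2010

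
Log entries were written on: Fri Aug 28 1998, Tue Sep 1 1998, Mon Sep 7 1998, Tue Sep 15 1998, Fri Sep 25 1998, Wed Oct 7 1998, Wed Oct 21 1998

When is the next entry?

Fri Nov 6 1998

Intervals are 4, 6, 8, 10, 12, 14 days — an arithmetic progression with common difference 2.
Next gap: 16 days. Wed Oct 21 1998 + 16 days = Fri Nov 6 1998.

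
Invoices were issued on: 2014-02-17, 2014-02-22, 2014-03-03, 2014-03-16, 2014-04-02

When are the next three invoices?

Intervals are 5, 9, 13, 17 days — an arithmetic progression with common difference 4.
Next gap: 21 days. 2014-04-02 + 21 days = 2014-04-23.
Next gap: 25 days. 2014-04-23 + 25 days = 2014-05-18.
Next gap: 29 days. 2014-05-18 + 29 days = 2014-06-16.

2014-04-23, 2014-05-18, 2014-06-16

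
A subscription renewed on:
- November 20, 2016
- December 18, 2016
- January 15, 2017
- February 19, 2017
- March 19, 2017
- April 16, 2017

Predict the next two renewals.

All dates are Sundays, 28, 28, 35, 28, 28 days apart.
Specifically, the 3rd Sunday of each month.
May 2017 — 3rd Sunday is May 21, 2017.
3rd Sunday of June 2017: June 18, 2017.

May 21, 2017; June 18, 2017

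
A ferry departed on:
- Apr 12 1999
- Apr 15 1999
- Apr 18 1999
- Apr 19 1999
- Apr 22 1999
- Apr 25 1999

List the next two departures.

The gap pattern 3, 3, 1, 3, 3 repeats every 3 events.
These are the Mondays, Thursdays and Sundays of each week.
The following Monday is Apr 26 1999.
The following Thursday is Apr 29 1999.

Apr 26 1999, Apr 29 1999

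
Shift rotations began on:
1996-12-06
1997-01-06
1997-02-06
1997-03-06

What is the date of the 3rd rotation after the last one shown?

1997-06-06

Each date is the 6th; the gaps (31, 31, 28) track the month lengths.
The rule is the 6th of each month.
April 1997: 1997-04-06.
May 1997: 1997-05-06.
June 1997: 1997-06-06.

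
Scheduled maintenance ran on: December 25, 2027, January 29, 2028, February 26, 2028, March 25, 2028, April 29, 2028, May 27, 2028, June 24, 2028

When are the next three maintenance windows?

These are Saturdays with 35, 28, 28, 35, 28, 28-day gaps.
Each is the final Saturday of its month — January 29, 2028 is past the 28th, so '4th Saturday' doesn't fit.
July 2028 ends with Saturday July 29, 2028.
Last Saturday of August 2028: August 26, 2028.
September 2028 ends with Saturday September 30, 2028.

July 29, 2028; August 26, 2028; September 30, 2028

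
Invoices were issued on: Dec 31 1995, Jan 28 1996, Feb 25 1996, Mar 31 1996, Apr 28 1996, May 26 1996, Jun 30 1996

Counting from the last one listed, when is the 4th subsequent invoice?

Oct 27 1996

All Sundays; the gaps (28, 28, 35, 28, 28, 35) vary with month length.
This is the last Sunday of each month.
Last Sunday of July 1996: Jul 28 1996.
Last Sunday of August 1996: Aug 25 1996.
Last Sunday of September 1996: Sep 29 1996.
October 1996 ends with Sunday Oct 27 1996.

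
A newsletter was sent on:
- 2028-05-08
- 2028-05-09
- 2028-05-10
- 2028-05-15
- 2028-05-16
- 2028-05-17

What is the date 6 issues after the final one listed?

Gaps: 1, 1, 5, 1, 1 days — not constant, but cyclic with period 3.
The events fall on every Monday, Tuesday and Wednesday.
Next Monday: 2028-05-22.
Next Tuesday: 2028-05-23.
The following Wednesday is 2028-05-24.
Next Monday: 2028-05-29.
Next Tuesday: 2028-05-30.
The following Wednesday is 2028-05-31.

2028-05-31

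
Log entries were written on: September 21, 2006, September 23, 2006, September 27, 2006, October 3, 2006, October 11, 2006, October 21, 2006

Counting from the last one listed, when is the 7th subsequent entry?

The spacing grows by 2 each time: 2, 4, 6, 8, 10 days.
Next gap: 12 days. October 21, 2006 + 12 days = November 2, 2006.
Next gap: 14 days. November 2, 2006 + 14 days = November 16, 2006.
Next gap: 16 days. November 16, 2006 + 16 days = December 2, 2006.
Next gap: 18 days. December 2, 2006 + 18 days = December 20, 2006.
Next gap: 20 days. December 20, 2006 + 20 days = January 9, 2007.
Next gap: 22 days. January 9, 2007 + 22 days = January 31, 2007.
Next gap: 24 days. January 31, 2007 + 24 days = February 24, 2007.

February 24, 2007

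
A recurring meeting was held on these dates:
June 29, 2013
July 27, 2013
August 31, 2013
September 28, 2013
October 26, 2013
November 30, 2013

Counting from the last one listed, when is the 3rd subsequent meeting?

February 22, 2014

All Saturdays; the gaps (28, 35, 28, 28, 35) vary with month length.
This is the last Saturday of each month.
Last Saturday of December 2013: December 28, 2013.
Last Saturday of January 2014: January 25, 2014.
February 2014 ends with Saturday February 22, 2014.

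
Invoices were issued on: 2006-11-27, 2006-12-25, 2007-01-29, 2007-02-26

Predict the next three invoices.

2007-03-26, 2007-04-30, 2007-05-28

Every date is a Monday; gaps 28, 35, 28 days.
Each is the last Monday of its month (at least one falls on the 29th or later, ruling out '4th Monday').
Last Monday of March 2007: 2007-03-26.
April 2007 ends with Monday 2007-04-30.
Last Monday of May 2007: 2007-05-28.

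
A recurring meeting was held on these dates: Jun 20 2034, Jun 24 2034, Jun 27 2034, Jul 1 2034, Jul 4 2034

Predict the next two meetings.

Jul 8 2034, Jul 11 2034

The gap pattern 4, 3, 4, 3 repeats every 2 events.
These are the Tuesdays and Saturdays of each week.
The following Saturday is Jul 8 2034.
The following Tuesday is Jul 11 2034.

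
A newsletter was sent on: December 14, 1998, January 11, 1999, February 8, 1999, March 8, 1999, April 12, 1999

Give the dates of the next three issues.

May 10, 1999; June 14, 1999; July 12, 1999

Gaps: 28, 28, 28, 35 days — a mix of 28 and 35. Every date is a Monday.
Each is the 2nd Monday of its month.
2nd Monday of May 1999: May 10, 1999.
June 1999 — 2nd Monday is June 14, 1999.
July 1999 — 2nd Monday is July 12, 1999.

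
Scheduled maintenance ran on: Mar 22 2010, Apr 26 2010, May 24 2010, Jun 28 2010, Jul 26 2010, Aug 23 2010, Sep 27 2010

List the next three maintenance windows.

These are Mondays at 28- or 35-day spacing (35, 28, 35, 28, 28, 35).
The pattern: 4th Monday of the month.
4th Monday of October 2010: Oct 25 2010.
November 2010 — 4th Monday is Nov 22 2010.
December 2010 — 4th Monday is Dec 27 2010.

Oct 25 2010, Nov 22 2010, Dec 27 2010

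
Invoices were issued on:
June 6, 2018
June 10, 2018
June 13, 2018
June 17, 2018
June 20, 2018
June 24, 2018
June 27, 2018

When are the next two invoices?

July 1, 2018; July 4, 2018

Gaps: 4, 3, 4, 3, 4, 3 days — not constant, but cyclic with period 2.
The events fall on every Wednesday and Sunday.
The following Sunday is July 1, 2018.
Next Wednesday: July 4, 2018.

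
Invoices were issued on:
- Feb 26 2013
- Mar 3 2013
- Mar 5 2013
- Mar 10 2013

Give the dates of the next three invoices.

Mar 12 2013, Mar 17 2013, Mar 19 2013

Every event lands on a Tuesday or Sunday (gaps cycle 5, 2, 5).
So the schedule is: every Tuesday and Sunday.
The following Tuesday is Mar 12 2013.
Next Sunday: Mar 17 2013.
The following Tuesday is Mar 19 2013.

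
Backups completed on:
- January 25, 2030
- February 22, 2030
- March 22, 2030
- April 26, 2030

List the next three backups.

May 24, 2030; June 28, 2030; July 26, 2030

All dates are Fridays, 28, 28, 35 days apart.
Specifically, the 4th Friday of each month.
4th Friday of May 2030: May 24, 2030.
June 2030 — 4th Friday is June 28, 2030.
July 2030 — 4th Friday is July 26, 2030.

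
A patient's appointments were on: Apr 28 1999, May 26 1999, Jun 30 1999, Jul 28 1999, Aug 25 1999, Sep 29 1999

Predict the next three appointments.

Oct 27 1999, Nov 24 1999, Dec 29 1999

These are Wednesdays with 28, 35, 28, 28, 35-day gaps.
Each is the final Wednesday of its month — Jun 30 1999 is past the 28th, so '4th Wednesday' doesn't fit.
October 1999 ends with Wednesday Oct 27 1999.
Last Wednesday of November 1999: Nov 24 1999.
December 1999 ends with Wednesday Dec 29 1999.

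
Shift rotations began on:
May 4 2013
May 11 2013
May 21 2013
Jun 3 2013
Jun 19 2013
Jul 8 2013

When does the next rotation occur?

Jul 30 2013

Gaps: 7, 10, 13, 16, 19 days — each gap is 3 larger than the previous one.
Next gap: 22 days. Jul 8 2013 + 22 days = Jul 30 2013.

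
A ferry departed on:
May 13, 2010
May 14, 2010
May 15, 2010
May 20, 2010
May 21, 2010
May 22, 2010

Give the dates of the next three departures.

Gaps: 1, 1, 5, 1, 1 days — not constant, but cyclic with period 3.
The events fall on every Thursday, Friday and Saturday.
Next Thursday: May 27, 2010.
The following Friday is May 28, 2010.
The following Saturday is May 29, 2010.

May 27, 2010; May 28, 2010; May 29, 2010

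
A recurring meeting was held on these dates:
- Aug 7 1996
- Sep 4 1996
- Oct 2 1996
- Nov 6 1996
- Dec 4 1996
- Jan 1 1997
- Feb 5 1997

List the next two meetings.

Mar 5 1997, Apr 2 1997

Gaps: 28, 28, 35, 28, 28, 35 days — a mix of 28 and 35. Every date is a Wednesday.
Each is the 1st Wednesday of its month.
March 1997 — 1st Wednesday is Mar 5 1997.
April 1997 — 1st Wednesday is Apr 2 1997.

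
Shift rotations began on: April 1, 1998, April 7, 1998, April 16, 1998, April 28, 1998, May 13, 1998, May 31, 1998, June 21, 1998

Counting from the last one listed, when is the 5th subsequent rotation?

November 18, 1998

Gaps: 6, 9, 12, 15, 18, 21 days — each gap is 3 larger than the previous one.
Next gap: 24 days. June 21, 1998 + 24 days = July 15, 1998.
Next gap: 27 days. July 15, 1998 + 27 days = August 11, 1998.
Next gap: 30 days. August 11, 1998 + 30 days = September 10, 1998.
Next gap: 33 days. September 10, 1998 + 33 days = October 13, 1998.
Next gap: 36 days. October 13, 1998 + 36 days = November 18, 1998.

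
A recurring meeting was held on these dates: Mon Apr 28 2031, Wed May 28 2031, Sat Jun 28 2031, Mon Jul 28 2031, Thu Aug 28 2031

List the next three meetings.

Sun Sep 28 2031, Tue Oct 28 2031, Fri Nov 28 2031

Gaps: 30, 31, 30, 31 days — not constant. Every event is on the 28th of the month.
Pattern: the 28th of each month.
Next: September 2031 → Sun Sep 28 2031.
Next: October 2031 → Tue Oct 28 2031.
November 2031: Fri Nov 28 2031.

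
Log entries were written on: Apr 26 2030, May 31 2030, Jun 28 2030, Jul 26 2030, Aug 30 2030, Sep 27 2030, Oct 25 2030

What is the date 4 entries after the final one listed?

These are Fridays with 35, 28, 28, 35, 28, 28-day gaps.
Each is the final Friday of its month — May 31 2030 is past the 28th, so '4th Friday' doesn't fit.
Last Friday of November 2030: Nov 29 2030.
Last Friday of December 2030: Dec 27 2030.
Last Friday of January 2031: Jan 31 2031.
February 2031 ends with Friday Feb 28 2031.

Feb 28 2031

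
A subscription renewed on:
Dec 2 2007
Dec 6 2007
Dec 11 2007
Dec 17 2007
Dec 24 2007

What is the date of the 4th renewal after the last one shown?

Jan 31 2008

The spacing grows by 1 each time: 4, 5, 6, 7 days.
Next gap: 8 days. Dec 24 2007 + 8 days = Jan 1 2008.
Next gap: 9 days. Jan 1 2008 + 9 days = Jan 10 2008.
Next gap: 10 days. Jan 10 2008 + 10 days = Jan 20 2008.
Next gap: 11 days. Jan 20 2008 + 11 days = Jan 31 2008.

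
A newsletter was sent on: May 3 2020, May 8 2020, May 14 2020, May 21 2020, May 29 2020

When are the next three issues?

Gaps: 5, 6, 7, 8 days — each gap is 1 larger than the previous one.
Next gap: 9 days. May 29 2020 + 9 days = Jun 7 2020.
Next gap: 10 days. Jun 7 2020 + 10 days = Jun 17 2020.
Next gap: 11 days. Jun 17 2020 + 11 days = Jun 28 2020.

Jun 7 2020, Jun 17 2020, Jun 28 2020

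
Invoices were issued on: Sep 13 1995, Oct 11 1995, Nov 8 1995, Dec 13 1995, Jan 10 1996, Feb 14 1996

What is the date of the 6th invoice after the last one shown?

Aug 14 1996

Gaps: 28, 28, 35, 28, 35 days — a mix of 28 and 35. Every date is a Wednesday.
Each is the 2nd Wednesday of its month.
March 1996 — 2nd Wednesday is Mar 13 1996.
2nd Wednesday of April 1996: Apr 10 1996.
May 1996 — 2nd Wednesday is May 8 1996.
June 1996 — 2nd Wednesday is Jun 12 1996.
July 1996 — 2nd Wednesday is Jul 10 1996.
2nd Wednesday of August 1996: Aug 14 1996.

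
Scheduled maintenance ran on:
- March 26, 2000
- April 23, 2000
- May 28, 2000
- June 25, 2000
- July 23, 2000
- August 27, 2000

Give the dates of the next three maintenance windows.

These are Sundays at 28- or 35-day spacing (28, 35, 28, 28, 35).
The pattern: 4th Sunday of the month.
September 2000 — 4th Sunday is September 24, 2000.
4th Sunday of October 2000: October 22, 2000.
November 2000 — 4th Sunday is November 26, 2000.

September 24, 2000; October 22, 2000; November 26, 2000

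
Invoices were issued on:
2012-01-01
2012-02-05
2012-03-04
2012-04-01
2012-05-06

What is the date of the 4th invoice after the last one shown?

Gaps: 35, 28, 28, 35 days — a mix of 28 and 35. Every date is a Sunday.
Each is the 1st Sunday of its month.
June 2012 — 1st Sunday is 2012-06-03.
1st Sunday of July 2012: 2012-07-01.
August 2012 — 1st Sunday is 2012-08-05.
September 2012 — 1st Sunday is 2012-09-02.

2012-09-02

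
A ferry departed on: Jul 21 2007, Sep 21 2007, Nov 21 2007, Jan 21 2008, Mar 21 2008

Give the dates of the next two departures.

Gaps: 62, 61, 61, 60 days — not constant. Every event is on the 21st of the month.
Pattern: the 21st of every 2 months.
May 2008: May 21 2008.
Next: July 2008 → Jul 21 2008.

May 21 2008, Jul 21 2008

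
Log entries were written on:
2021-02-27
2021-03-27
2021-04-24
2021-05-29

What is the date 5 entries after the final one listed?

Every date is a Saturday; gaps 28, 28, 35 days.
Each is the last Saturday of its month (at least one falls on the 29th or later, ruling out '4th Saturday').
June 2021 ends with Saturday 2021-06-26.
July 2021 ends with Saturday 2021-07-31.
Last Saturday of August 2021: 2021-08-28.
Last Saturday of September 2021: 2021-09-25.
Last Saturday of October 2021: 2021-10-30.

2021-10-30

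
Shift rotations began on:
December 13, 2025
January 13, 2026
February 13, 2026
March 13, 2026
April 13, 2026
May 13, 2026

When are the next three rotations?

The day-of-month is always 13 (31, 31, 28, 31, 30 days between events).
So this recurs on the 13th of each month.
June 2026: June 13, 2026.
July 2026: July 13, 2026.
Next: August 2026 → August 13, 2026.

June 13, 2026; July 13, 2026; August 13, 2026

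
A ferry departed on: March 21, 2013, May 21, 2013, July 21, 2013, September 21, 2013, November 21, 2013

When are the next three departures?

January 21, 2014; March 21, 2014; May 21, 2014

The day-of-month is always 21 (61, 61, 62, 61 days between events).
So this recurs on the 21st of every 2 months.
January 2014: January 21, 2014.
Next: March 2014 → March 21, 2014.
May 2014: May 21, 2014.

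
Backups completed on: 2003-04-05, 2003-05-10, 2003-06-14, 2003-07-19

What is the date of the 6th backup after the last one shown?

2004-02-14

The spacing is 35, 35, 35 days — always 35 days.
2003-07-19 + 35 days = 2003-08-23.
2003-08-23 + 35 days = 2003-09-27.
2003-09-27 + 35 days = 2003-11-01.
2003-11-01 + 35 days = 2003-12-06.
2003-12-06 + 35 days = 2004-01-10.
2004-01-10 + 35 days = 2004-02-14.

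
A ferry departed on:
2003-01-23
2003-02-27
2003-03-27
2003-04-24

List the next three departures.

2003-05-22, 2003-06-26, 2003-07-24

Gaps: 35, 28, 28 days — a mix of 28 and 35. Every date is a Thursday.
Each is the 4th Thursday of its month.
4th Thursday of May 2003: 2003-05-22.
4th Thursday of June 2003: 2003-06-26.
4th Thursday of July 2003: 2003-07-24.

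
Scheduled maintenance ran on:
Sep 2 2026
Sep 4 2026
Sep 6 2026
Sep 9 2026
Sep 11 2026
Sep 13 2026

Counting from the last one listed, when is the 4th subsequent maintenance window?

Sep 23 2026

Gaps: 2, 2, 3, 2, 2 days — not constant, but cyclic with period 3.
The events fall on every Wednesday, Friday and Sunday.
Next Wednesday: Sep 16 2026.
Next Friday: Sep 18 2026.
Next Sunday: Sep 20 2026.
Next Wednesday: Sep 23 2026.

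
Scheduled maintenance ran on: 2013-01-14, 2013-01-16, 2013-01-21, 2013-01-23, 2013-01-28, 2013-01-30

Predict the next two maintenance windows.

2013-02-04, 2013-02-06

Gaps: 2, 5, 2, 5, 2 days — not constant, but cyclic with period 2.
The events fall on every Monday and Wednesday.
The following Monday is 2013-02-04.
The following Wednesday is 2013-02-06.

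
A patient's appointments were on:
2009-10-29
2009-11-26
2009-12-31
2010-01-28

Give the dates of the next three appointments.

2010-02-25, 2010-03-25, 2010-04-29

These are Thursdays with 28, 35, 28-day gaps.
Each is the final Thursday of its month — 2009-10-29 is past the 28th, so '4th Thursday' doesn't fit.
Last Thursday of February 2010: 2010-02-25.
Last Thursday of March 2010: 2010-03-25.
Last Thursday of April 2010: 2010-04-29.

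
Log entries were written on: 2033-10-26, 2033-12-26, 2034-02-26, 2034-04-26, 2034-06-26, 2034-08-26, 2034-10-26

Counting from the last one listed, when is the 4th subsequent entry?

Gaps: 61, 62, 59, 61, 61, 61 days — not constant. Every event is on the 26th of the month.
Pattern: the 26th of every 2 months.
December 2034: 2034-12-26.
Next: February 2035 → 2035-02-26.
Next: April 2035 → 2035-04-26.
June 2035: 2035-06-26.

2035-06-26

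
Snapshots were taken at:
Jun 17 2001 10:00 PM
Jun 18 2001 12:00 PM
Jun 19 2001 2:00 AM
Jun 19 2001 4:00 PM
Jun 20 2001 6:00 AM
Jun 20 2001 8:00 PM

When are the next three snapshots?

The interval is a steady 14 hours (14, 14, 14, 14, 14).
Jun 20 2001 8:00 PM + 14 h = Jun 21 2001 10:00 AM.
Jun 21 2001 10:00 AM + 14 h = Jun 22 2001 12:00 AM.
Jun 22 2001 12:00 AM + 14 h = Jun 22 2001 2:00 PM.

Jun 21 2001 10:00 AM, Jun 22 2001 12:00 AM, Jun 22 2001 2:00 PM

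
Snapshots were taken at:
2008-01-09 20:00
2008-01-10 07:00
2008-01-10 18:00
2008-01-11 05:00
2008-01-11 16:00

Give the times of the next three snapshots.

Spacing: 11, 11, 11, 11 h — constant 11 h.
2008-01-11 16:00 + 11 h = 2008-01-12 03:00.
2008-01-12 03:00 + 11 h = 2008-01-12 14:00.
2008-01-12 14:00 + 11 h = 2008-01-13 01:00.

2008-01-12 03:00, 2008-01-12 14:00, 2008-01-13 01:00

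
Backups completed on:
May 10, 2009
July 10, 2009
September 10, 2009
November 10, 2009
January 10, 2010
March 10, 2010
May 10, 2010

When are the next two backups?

July 10, 2010; September 10, 2010

Gaps: 61, 62, 61, 61, 59, 61 days — not constant. Every event is on the 10th of the month.
Pattern: the 10th of every 2 months.
July 2010: July 10, 2010.
September 2010: September 10, 2010.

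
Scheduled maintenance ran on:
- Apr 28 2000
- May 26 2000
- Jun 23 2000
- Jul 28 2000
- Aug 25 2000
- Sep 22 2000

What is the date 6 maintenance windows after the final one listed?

Gaps: 28, 28, 35, 28, 28 days — a mix of 28 and 35. Every date is a Friday.
Each is the 4th Friday of its month.
4th Friday of October 2000: Oct 27 2000.
November 2000 — 4th Friday is Nov 24 2000.
December 2000 — 4th Friday is Dec 22 2000.
4th Friday of January 2001: Jan 26 2001.
February 2001 — 4th Friday is Feb 23 2001.
March 2001 — 4th Friday is Mar 23 2001.

Mar 23 2001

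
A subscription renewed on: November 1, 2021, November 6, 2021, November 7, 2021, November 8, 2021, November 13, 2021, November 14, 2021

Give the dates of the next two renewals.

November 15, 2021; November 20, 2021

Gaps: 5, 1, 1, 5, 1 days — not constant, but cyclic with period 3.
The events fall on every Monday, Saturday and Sunday.
Next Monday: November 15, 2021.
The following Saturday is November 20, 2021.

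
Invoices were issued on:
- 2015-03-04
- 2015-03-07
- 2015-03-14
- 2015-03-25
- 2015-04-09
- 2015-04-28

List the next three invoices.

Intervals are 3, 7, 11, 15, 19 days — an arithmetic progression with common difference 4.
Next gap: 23 days. 2015-04-28 + 23 days = 2015-05-21.
Next gap: 27 days. 2015-05-21 + 27 days = 2015-06-17.
Next gap: 31 days. 2015-06-17 + 31 days = 2015-07-18.

2015-05-21, 2015-06-17, 2015-07-18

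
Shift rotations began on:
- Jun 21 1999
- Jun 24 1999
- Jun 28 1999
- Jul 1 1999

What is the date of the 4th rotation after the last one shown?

Jul 15 1999

The gap pattern 3, 4, 3 repeats every 2 events.
These are the Mondays and Thursdays of each week.
The following Monday is Jul 5 1999.
The following Thursday is Jul 8 1999.
The following Monday is Jul 12 1999.
Next Thursday: Jul 15 1999.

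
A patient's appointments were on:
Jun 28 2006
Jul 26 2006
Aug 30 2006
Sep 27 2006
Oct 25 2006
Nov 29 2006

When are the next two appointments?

Dec 27 2006, Jan 31 2007

Every date is a Wednesday; gaps 28, 35, 28, 28, 35 days.
Each is the last Wednesday of its month (at least one falls on the 29th or later, ruling out '4th Wednesday').
December 2006 ends with Wednesday Dec 27 2006.
Last Wednesday of January 2007: Jan 31 2007.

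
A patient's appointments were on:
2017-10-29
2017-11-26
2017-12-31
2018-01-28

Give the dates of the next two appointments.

2018-02-25, 2018-03-25

These are Sundays with 28, 35, 28-day gaps.
Each is the final Sunday of its month — 2017-10-29 is past the 28th, so '4th Sunday' doesn't fit.
Last Sunday of February 2018: 2018-02-25.
Last Sunday of March 2018: 2018-03-25.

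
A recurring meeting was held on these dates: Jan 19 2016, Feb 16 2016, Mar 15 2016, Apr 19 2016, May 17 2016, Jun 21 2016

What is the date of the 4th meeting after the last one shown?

Oct 18 2016

All dates are Tuesdays, 28, 28, 35, 28, 35 days apart.
Specifically, the 3rd Tuesday of each month.
3rd Tuesday of July 2016: Jul 19 2016.
August 2016 — 3rd Tuesday is Aug 16 2016.
September 2016 — 3rd Tuesday is Sep 20 2016.
3rd Tuesday of October 2016: Oct 18 2016.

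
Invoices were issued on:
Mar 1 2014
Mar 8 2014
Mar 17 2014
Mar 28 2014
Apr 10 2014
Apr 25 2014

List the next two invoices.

May 12 2014, May 31 2014

Intervals are 7, 9, 11, 13, 15 days — an arithmetic progression with common difference 2.
Next gap: 17 days. Apr 25 2014 + 17 days = May 12 2014.
Next gap: 19 days. May 12 2014 + 19 days = May 31 2014.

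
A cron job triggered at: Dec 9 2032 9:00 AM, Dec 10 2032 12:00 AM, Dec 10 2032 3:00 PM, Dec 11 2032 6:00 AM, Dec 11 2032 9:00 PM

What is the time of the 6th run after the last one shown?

Dec 15 2032 3:00 PM

Gaps: 15, 15, 15, 15 hours — each event is 15 hours after the previous one.
Dec 11 2032 9:00 PM + 15 h = Dec 12 2032 12:00 PM.
Dec 12 2032 12:00 PM + 15 h = Dec 13 2032 3:00 AM.
Dec 13 2032 3:00 AM + 15 h = Dec 13 2032 6:00 PM.
Dec 13 2032 6:00 PM + 15 h = Dec 14 2032 9:00 AM.
Dec 14 2032 9:00 AM + 15 h = Dec 15 2032 12:00 AM.
Dec 15 2032 12:00 AM + 15 h = Dec 15 2032 3:00 PM.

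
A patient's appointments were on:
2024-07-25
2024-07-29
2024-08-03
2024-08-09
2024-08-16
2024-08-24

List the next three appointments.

The spacing grows by 1 each time: 4, 5, 6, 7, 8 days.
Next gap: 9 days. 2024-08-24 + 9 days = 2024-09-02.
Next gap: 10 days. 2024-09-02 + 10 days = 2024-09-12.
Next gap: 11 days. 2024-09-12 + 11 days = 2024-09-23.

2024-09-02, 2024-09-12, 2024-09-23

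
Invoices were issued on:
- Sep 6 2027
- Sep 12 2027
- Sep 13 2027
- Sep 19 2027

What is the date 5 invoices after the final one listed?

Every event lands on a Monday or Sunday (gaps cycle 6, 1, 6).
So the schedule is: every Monday and Sunday.
Next Monday: Sep 20 2027.
Next Sunday: Sep 26 2027.
Next Monday: Sep 27 2027.
The following Sunday is Oct 3 2027.
Next Monday: Oct 4 2027.

Oct 4 2027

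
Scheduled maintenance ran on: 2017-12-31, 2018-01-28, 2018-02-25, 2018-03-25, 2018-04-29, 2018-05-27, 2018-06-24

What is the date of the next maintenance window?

All Sundays; the gaps (28, 28, 28, 35, 28, 28) vary with month length.
This is the last Sunday of each month.
July 2018 ends with Sunday 2018-07-29.

2018-07-29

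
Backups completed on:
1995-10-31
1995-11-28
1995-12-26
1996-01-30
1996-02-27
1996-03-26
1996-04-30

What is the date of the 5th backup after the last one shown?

All Tuesdays; the gaps (28, 28, 35, 28, 28, 35) vary with month length.
This is the last Tuesday of each month.
May 1996 ends with Tuesday 1996-05-28.
June 1996 ends with Tuesday 1996-06-25.
July 1996 ends with Tuesday 1996-07-30.
Last Tuesday of August 1996: 1996-08-27.
Last Tuesday of September 1996: 1996-09-24.

1996-09-24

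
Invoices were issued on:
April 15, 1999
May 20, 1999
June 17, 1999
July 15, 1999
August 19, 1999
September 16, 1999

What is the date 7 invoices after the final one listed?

Gaps: 35, 28, 28, 35, 28 days — a mix of 28 and 35. Every date is a Thursday.
Each is the 3rd Thursday of its month.
3rd Thursday of October 1999: October 21, 1999.
3rd Thursday of November 1999: November 18, 1999.
3rd Thursday of December 1999: December 16, 1999.
January 2000 — 3rd Thursday is January 20, 2000.
February 2000 — 3rd Thursday is February 17, 2000.
March 2000 — 3rd Thursday is March 16, 2000.
April 2000 — 3rd Thursday is April 20, 2000.

April 20, 2000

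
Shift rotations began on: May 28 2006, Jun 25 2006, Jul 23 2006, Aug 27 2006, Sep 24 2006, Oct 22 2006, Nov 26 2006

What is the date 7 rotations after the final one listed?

These are Sundays at 28- or 35-day spacing (28, 28, 35, 28, 28, 35).
The pattern: 4th Sunday of the month.
4th Sunday of December 2006: Dec 24 2006.
4th Sunday of January 2007: Jan 28 2007.
4th Sunday of February 2007: Feb 25 2007.
March 2007 — 4th Sunday is Mar 25 2007.
4th Sunday of April 2007: Apr 22 2007.
4th Sunday of May 2007: May 27 2007.
4th Sunday of June 2007: Jun 24 2007.

Jun 24 2007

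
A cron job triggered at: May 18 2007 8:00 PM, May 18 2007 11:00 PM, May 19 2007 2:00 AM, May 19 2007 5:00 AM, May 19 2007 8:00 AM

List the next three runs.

The interval is a steady 3 hours (3, 3, 3, 3).
May 19 2007 8:00 AM + 3 h = May 19 2007 11:00 AM.
May 19 2007 11:00 AM + 3 h = May 19 2007 2:00 PM.
May 19 2007 2:00 PM + 3 h = May 19 2007 5:00 PM.

May 19 2007 11:00 AM, May 19 2007 2:00 PM, May 19 2007 5:00 PM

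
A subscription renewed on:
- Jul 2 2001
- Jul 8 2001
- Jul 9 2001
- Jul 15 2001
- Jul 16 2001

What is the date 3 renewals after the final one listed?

Jul 29 2001

Every event lands on a Monday or Sunday (gaps cycle 6, 1, 6, 1).
So the schedule is: every Monday and Sunday.
Next Sunday: Jul 22 2001.
The following Monday is Jul 23 2001.
Next Sunday: Jul 29 2001.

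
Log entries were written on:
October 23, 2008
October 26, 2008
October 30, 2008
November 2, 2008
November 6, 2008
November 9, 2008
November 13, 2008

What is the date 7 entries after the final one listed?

Gaps: 3, 4, 3, 4, 3, 4 days — not constant, but cyclic with period 2.
The events fall on every Thursday and Sunday.
Next Sunday: November 16, 2008.
The following Thursday is November 20, 2008.
Next Sunday: November 23, 2008.
The following Thursday is November 27, 2008.
The following Sunday is November 30, 2008.
Next Thursday: December 4, 2008.
Next Sunday: December 7, 2008.

December 7, 2008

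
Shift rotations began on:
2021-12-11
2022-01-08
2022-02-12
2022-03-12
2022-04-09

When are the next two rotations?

2022-05-14, 2022-06-11

All dates are Saturdays, 28, 35, 28, 28 days apart.
Specifically, the 2nd Saturday of each month.
May 2022 — 2nd Saturday is 2022-05-14.
2nd Saturday of June 2022: 2022-06-11.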